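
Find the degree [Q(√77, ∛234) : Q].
[Q(√77, ∛234) : Q] = 6

Let L = Q(√77, ∛234). Since Q(√77) ⊂ L and [Q(√77):Q] = 2, the tower law gives 2 | [L:Q]. Likewise Q(∛234) ⊂ L with [Q(∛234):Q] = 3 (because 234 is not a perfect cube), so 3 | [L:Q]. As gcd(2,3) = 1, [L:Q] is divisible by 6. Conversely L is generated over Q by √77 and ∛234, so [L:Q] ≤ 2·3 = 6. Therefore [Q(√77, ∛234) : Q] = 6.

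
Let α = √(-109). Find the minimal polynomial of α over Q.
m_α(x) = x^2 + 109

α satisfies α^2 + 109 = 0, so x^2 + 109 annihilates α. Since d = -109 is squarefree and ≠ 1, it is not a perfect square in Q, so x^2 + 109 has no rational root and is therefore irreducible over Q (a degree-2 polynomial over a field is irreducible iff it has no root). Hence m_α(x) = x^2 + 109.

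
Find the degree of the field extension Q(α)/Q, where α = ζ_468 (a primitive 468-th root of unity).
[Q(α):Q] = 144

The minimal polynomial of ζ_468 over Q is the 468-th cyclotomic polynomial Φ_468(x), which is irreducible over Q and has degree φ(468) = 144. Hence [Q(α):Q] = φ(468) = 144.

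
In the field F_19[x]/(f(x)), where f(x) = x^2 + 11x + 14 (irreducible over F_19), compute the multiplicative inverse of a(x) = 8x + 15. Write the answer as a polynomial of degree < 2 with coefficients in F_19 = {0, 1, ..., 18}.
a(x)^(-1) ≡ 3x + 6 (mod f(x))

Since f is irreducible over F_19, F_19[x]/(f) is a field and a(x) ≠ 0 has an inverse. Apply the extended Euclidean algorithm to f(x) and a(x) in F_19[x]: f(x) = (12x + 5)·a(x) + (15). The last nonzero remainder is the constant 15 = gcd(f, a) in F_19. Back-substituting through the division chain expresses 15 = s(x)·a(x) + t(x)·f(x) with s(x) ≡ 7x + 14 (mod f), so (7x + 14)·a(x) ≡ 15 (mod f). Multiplying by 15^(-1) ≡ 14 in F_19 gives a(x)^(-1) ≡ 14·(7x + 14) ≡ 3x + 6 (mod f). Check: (8x + 15)·(3x + 6) = 5x^2 + 17x + 14 ≡ 1 (mod x^2 + 11x + 14).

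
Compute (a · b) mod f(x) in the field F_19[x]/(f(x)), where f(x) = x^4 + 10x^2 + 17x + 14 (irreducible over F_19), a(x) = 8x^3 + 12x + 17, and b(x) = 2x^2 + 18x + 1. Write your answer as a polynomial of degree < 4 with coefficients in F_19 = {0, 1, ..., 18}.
a · b ≡ 5x^3 + x^2 + 2x + 15 (mod f(x))

Multiply in F_19[x]: a(x)·b(x) = (8x^3 + 12x + 17)·(2x^2 + 18x + 1) = 16x^5 + 11x^4 + 13x^3 + 3x^2 + 14x + 17. This has degree ≥ 4, so divide by f(x) over F_19: 16x^5 + 11x^4 + 13x^3 + 3x^2 + 14x + 17 = (16x + 11)·(x^4 + 10x^2 + 17x + 14) + (5x^3 + x^2 + 2x + 15). Hence a·b ≡ 5x^3 + x^2 + 2x + 15 (mod f). (F_19[x]/(f) is a field with 19^4 = 130321 elements since f is irreducible of degree 4.)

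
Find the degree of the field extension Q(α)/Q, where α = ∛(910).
[Q(α):Q] = 3

The minimal polynomial of α is x^3 - 910, irreducible over Q since 910 is not a perfect cube (so x^3 - 910 has no rational root). Hence [Q(α):Q] = deg(m_α) = 3.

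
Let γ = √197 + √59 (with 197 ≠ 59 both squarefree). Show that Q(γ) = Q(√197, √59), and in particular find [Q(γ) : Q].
[Q(γ) : Q] = 4 (equivalently, Q(γ) = Q(√197, √59))

Obviously Q(γ) ⊆ Q(√197, √59), and [Q(√197, √59):Q] = 4 (since 197, 59 are distinct squarefree integers > 1 with 11623 not a perfect square). To show equality we compute the minimal polynomial of γ. From γ = √197 + √59: γ^2 = 197 + 2√(11623) + 59 = 256 + 2√(11623), so γ^2 - 256 = 2√(11623); squaring, (γ^2 - 256)^2 = 4·11623, i.e. γ^4 - 512γ^2 + 65536 - 46492 = 0, i.e. γ^4 - 512γ^2 + 19044 = 0. So γ is a root of x^4 - 512x^2 + 19044. This polynomial is irreducible over Q: it has no rational root (each ±√197 ± √59 is irrational), and any factorization into two quadratics over Q would force √(11623) ∈ Q (pairing opposite roots) or √197, √59 ∈ Q (other pairings), all impossible. Hence [Q(γ):Q] = 4 = [Q(√197, √59):Q], so Q(γ) = Q(√197, √59).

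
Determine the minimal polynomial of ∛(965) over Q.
m_α(x) = x^3 - 965

α satisfies α^3 = 965, so x^3 - 965 annihilates α. By the rational root test, a rational root p/q (in lowest terms) of x^3 - 965 would satisfy p^3 = 965 q^3, forcing q = 1 and p^3 = 965; but 965 is not a perfect cube, contradiction. A monic cubic over Q with no rational root is irreducible (any nontrivial factorization would include a linear factor). Hence x^3 - 965 is the minimal polynomial of α, and in particular [Q(α):Q] = 3.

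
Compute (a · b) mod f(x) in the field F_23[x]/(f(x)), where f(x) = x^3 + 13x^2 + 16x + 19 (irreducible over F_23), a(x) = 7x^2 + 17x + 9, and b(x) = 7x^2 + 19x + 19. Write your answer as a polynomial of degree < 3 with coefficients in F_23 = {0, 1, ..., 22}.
a · b ≡ 2x^2 + 19x + 11 (mod f(x))

Multiply in F_23[x]: a(x)·b(x) = (7x^2 + 17x + 9)·(7x^2 + 19x + 19) = 3x^4 + 22x^3 + 13x^2 + 11x + 10. This has degree ≥ 3, so divide by f(x) over F_23: 3x^4 + 22x^3 + 13x^2 + 11x + 10 = (3x + 6)·(x^3 + 13x^2 + 16x + 19) + (2x^2 + 19x + 11). Hence a·b ≡ 2x^2 + 19x + 11 (mod f). (F_23[x]/(f) is a field with 23^3 = 12167 elements since f is irreducible of degree 3.)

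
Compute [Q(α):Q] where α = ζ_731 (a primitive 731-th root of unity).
[Q(α):Q] = 672

The minimal polynomial of ζ_731 over Q is the 731-th cyclotomic polynomial Φ_731(x), which is irreducible over Q and has degree φ(731) = 672. Hence [Q(α):Q] = φ(731) = 672.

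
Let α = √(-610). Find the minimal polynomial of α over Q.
m_α(x) = x^2 + 610

α satisfies α^2 + 610 = 0, so x^2 + 610 annihilates α. Since d = -610 is squarefree and ≠ 1, it is not a perfect square in Q, so x^2 + 610 has no rational root and is therefore irreducible over Q (a degree-2 polynomial over a field is irreducible iff it has no root). Hence m_α(x) = x^2 + 610.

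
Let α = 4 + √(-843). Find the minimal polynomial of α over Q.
m_α(x) = x^2 - 8x + 859

From α - 4 = √(-843), squaring gives (α - 4)^2 = -843, i.e. α^2 - 8α + 16 = -843, so α^2 - 8α + 859 = 0. The discriminant of x^2 - 8x + 859 is (-8)^2 - 4·(859) = 64 - 3436 = -3372, and 4·(-843) is not a perfect square in Q since -843 is squarefree and ≠ 1. Hence x^2 - 8x + 859 is irreducible over Q and is the minimal polynomial of α.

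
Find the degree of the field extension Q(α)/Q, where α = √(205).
[Q(α):Q] = 2

[Q(α):Q] equals the degree of the minimal polynomial of α. Here α^2 = 205 and x^2 - 205 is irreducible (d = 205 is squarefree, ≠ 1, hence not a square), so deg(m_α) = 2. Thus [Q(α):Q] = 2.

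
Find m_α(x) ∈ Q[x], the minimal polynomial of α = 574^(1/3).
m_α(x) = x^3 - 574

α satisfies α^3 = 574, so x^3 - 574 annihilates α. By the rational root test, a rational root p/q (in lowest terms) of x^3 - 574 would satisfy p^3 = 574 q^3, forcing q = 1 and p^3 = 574; but 574 is not a perfect cube, contradiction. A monic cubic over Q with no rational root is irreducible (any nontrivial factorization would include a linear factor). Hence x^3 - 574 is the minimal polynomial of α, and in particular [Q(α):Q] = 3.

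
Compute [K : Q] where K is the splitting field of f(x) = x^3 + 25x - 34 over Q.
[K : Q] = 6

By the rational root test, any rational root of the monic integer polynomial f(x) = x^3 + 25x - 34 must be an integer dividing the constant term -34, i.e. one of ±{1, 2, 17, 34}. Evaluating: f(1) = -8, f(-1) = -60, f(2) = 24, f(-2) = -92, f(17) = 5304, f(-17) = -5372, f(34) = 40120, f(-34) = -40188; none is 0, so f has no rational root and is therefore irreducible over Q (a cubic with no linear factor over a field is irreducible). For an irreducible cubic, the Galois group is A_3 or S_3 according as the discriminant disc(f) = -4a^3 - 27b^2 = -4·(25)^3 - 27·(-34)^2 = -93712 is or is not a square in Q. Here disc(f) = -93712 is not a perfect square in Q, so the Galois group of f over Q is not contained in A_3 and must be all of S_3. The splitting field has degree |S_3| = 6 over Q, so [K : Q] = 6.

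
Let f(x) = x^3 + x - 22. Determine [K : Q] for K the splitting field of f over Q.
[K : Q] = 6

By the rational root test, any rational root of the monic integer polynomial f(x) = x^3 + x - 22 must be an integer dividing the constant term -22, i.e. one of ±{1, 2, 11, 22}. Evaluating: f(1) = -20, f(-1) = -24, f(2) = -12, f(-2) = -32, f(11) = 1320, f(-11) = -1364, f(22) = 10648, f(-22) = -10692; none is 0, so f has no rational root and is therefore irreducible over Q (a cubic with no linear factor over a field is irreducible). For an irreducible cubic, the Galois group is A_3 or S_3 according as the discriminant disc(f) = -4a^3 - 27b^2 = -4·(1)^3 - 27·(-22)^2 = -13072 is or is not a square in Q. Here disc(f) = -13072 is not a perfect square in Q, so the Galois group of f over Q is not contained in A_3 and must be all of S_3. The splitting field has degree |S_3| = 6 over Q, so [K : Q] = 6.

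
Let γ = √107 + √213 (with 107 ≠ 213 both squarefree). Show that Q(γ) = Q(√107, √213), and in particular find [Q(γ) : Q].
[Q(γ) : Q] = 4 (equivalently, Q(γ) = Q(√107, √213))

Obviously Q(γ) ⊆ Q(√107, √213), and [Q(√107, √213):Q] = 4 (since 107, 213 are distinct squarefree integers > 1 with 22791 not a perfect square). To show equality we compute the minimal polynomial of γ. From γ = √107 + √213: γ^2 = 107 + 2√(22791) + 213 = 320 + 2√(22791), so γ^2 - 320 = 2√(22791); squaring, (γ^2 - 320)^2 = 4·22791, i.e. γ^4 - 640γ^2 + 102400 - 91164 = 0, i.e. γ^4 - 640γ^2 + 11236 = 0. So γ is a root of x^4 - 640x^2 + 11236. This polynomial is irreducible over Q: it has no rational root (each ±√107 ± √213 is irrational), and any factorization into two quadratics over Q would force √(22791) ∈ Q (pairing opposite roots) or √107, √213 ∈ Q (other pairings), all impossible. Hence [Q(γ):Q] = 4 = [Q(√107, √213):Q], so Q(γ) = Q(√107, √213).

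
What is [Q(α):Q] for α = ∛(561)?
[Q(α):Q] = 3

The minimal polynomial of α is x^3 - 561, irreducible over Q since 561 is not a perfect cube (so x^3 - 561 has no rational root). Hence [Q(α):Q] = deg(m_α) = 3.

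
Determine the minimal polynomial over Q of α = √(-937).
m_α(x) = x^2 + 937

α satisfies α^2 + 937 = 0, so x^2 + 937 annihilates α. Since d = -937 is squarefree and ≠ 1, it is not a perfect square in Q, so x^2 + 937 has no rational root and is therefore irreducible over Q (a degree-2 polynomial over a field is irreducible iff it has no root). Hence m_α(x) = x^2 + 937.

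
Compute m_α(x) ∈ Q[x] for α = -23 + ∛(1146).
m_α(x) = x^3 + 69x^2 + 1587x + 11021

Set β = α + 23 = ∛(1146), so β^3 = 1146. Then (α + 23)^3 - 1146 = 0, i.e. α is a root of g(x) = (x + 23)^3 - 1146 = x^3 + 69x^2 + 1587x + 11021. Since g(x) = h(x + 23) where h(x) = x^3 - 1146, and h is irreducible over Q (because 1146 is not a perfect cube, so h has no rational root, and a monic cubic with no rational root is irreducible), g is also irreducible (irreducibility is preserved under the substitution x → x + 23). Hence m_α(x) = x^3 + 69x^2 + 1587x + 11021.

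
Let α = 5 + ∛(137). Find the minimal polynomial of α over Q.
m_α(x) = x^3 - 15x^2 + 75x - 262

Set β = α - 5 = ∛(137), so β^3 = 137. Then (α - 5)^3 - 137 = 0, i.e. α is a root of g(x) = (x - 5)^3 - 137 = x^3 - 15x^2 + 75x - 262. Since g(x) = h(x - 5) where h(x) = x^3 - 137, and h is irreducible over Q (because 137 is not a perfect cube, so h has no rational root, and a monic cubic with no rational root is irreducible), g is also irreducible (irreducibility is preserved under the substitution x → x - 5). Hence m_α(x) = x^3 - 15x^2 + 75x - 262.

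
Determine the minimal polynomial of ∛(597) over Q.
m_α(x) = x^3 - 597

α satisfies α^3 = 597, so x^3 - 597 annihilates α. By the rational root test, a rational root p/q (in lowest terms) of x^3 - 597 would satisfy p^3 = 597 q^3, forcing q = 1 and p^3 = 597; but 597 is not a perfect cube, contradiction. A monic cubic over Q with no rational root is irreducible (any nontrivial factorization would include a linear factor). Hence x^3 - 597 is the minimal polynomial of α, and in particular [Q(α):Q] = 3.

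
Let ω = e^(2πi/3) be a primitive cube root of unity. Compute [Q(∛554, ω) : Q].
[Q(∛554, ω) : Q] = 6

[Q(∛554):Q] = 3 (min poly x^3 - 554, irreducible since 554 is not a perfect cube). [Q(ω):Q] = 2 (min poly x^2 + x + 1). Since Q(∛554) ⊂ R and ω ∉ R, we have ω ∉ Q(∛554), so x^2 + x + 1 remains irreducible over Q(∛554) and [Q(∛554, ω) : Q(∛554)] = 2. By the tower law, [Q(∛554, ω) : Q] = 3 · 2 = 6. (In fact Q(∛554, ω) is the splitting field of x^3 - 554 over Q.)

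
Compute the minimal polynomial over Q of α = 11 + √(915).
m_α(x) = x^2 - 22x - 794

From α - 11 = √(915), squaring gives (α - 11)^2 = 915, i.e. α^2 - 22α + 121 = 915, so α^2 - 22α - 794 = 0. The discriminant of x^2 - 22x - 794 is (-22)^2 - 4·(-794) = 484 + 3176 = 3660, and 4·(915) is not a perfect square in Q since 915 is squarefree and ≠ 1. Hence x^2 - 22x - 794 is irreducible over Q and is the minimal polynomial of α.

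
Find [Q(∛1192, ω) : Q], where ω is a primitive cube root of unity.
[Q(∛1192, ω) : Q] = 6

[Q(∛1192):Q] = 3 (min poly x^3 - 1192, irreducible since 1192 is not a perfect cube). [Q(ω):Q] = 2 (min poly x^2 + x + 1). Since Q(∛1192) ⊂ R and ω ∉ R, we have ω ∉ Q(∛1192), so x^2 + x + 1 remains irreducible over Q(∛1192) and [Q(∛1192, ω) : Q(∛1192)] = 2. By the tower law, [Q(∛1192, ω) : Q] = 3 · 2 = 6. (In fact Q(∛1192, ω) is the splitting field of x^3 - 1192 over Q.)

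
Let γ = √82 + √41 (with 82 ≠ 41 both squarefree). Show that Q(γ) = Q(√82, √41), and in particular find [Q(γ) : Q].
[Q(γ) : Q] = 4 (equivalently, Q(γ) = Q(√82, √41))

Obviously Q(γ) ⊆ Q(√82, √41), and [Q(√82, √41):Q] = 4 (since 82, 41 are distinct squarefree integers > 1 with 3362 not a perfect square). To show equality we compute the minimal polynomial of γ. From γ = √82 + √41: γ^2 = 82 + 2√(3362) + 41 = 123 + 2√(3362), so γ^2 - 123 = 2√(3362); squaring, (γ^2 - 123)^2 = 4·3362, i.e. γ^4 - 246γ^2 + 15129 - 13448 = 0, i.e. γ^4 - 246γ^2 + 1681 = 0. So γ is a root of x^4 - 246x^2 + 1681. This polynomial is irreducible over Q: it has no rational root (each ±√82 ± √41 is irrational), and any factorization into two quadratics over Q would force √(3362) ∈ Q (pairing opposite roots) or √82, √41 ∈ Q (other pairings), all impossible. Hence [Q(γ):Q] = 4 = [Q(√82, √41):Q], so Q(γ) = Q(√82, √41).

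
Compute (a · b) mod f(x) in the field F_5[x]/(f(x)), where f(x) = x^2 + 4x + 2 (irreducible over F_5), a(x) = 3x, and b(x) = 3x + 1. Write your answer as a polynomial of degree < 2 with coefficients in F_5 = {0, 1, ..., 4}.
a · b ≡ 2x + 2 (mod f(x))

Multiply in F_5[x]: a(x)·b(x) = (3x)·(3x + 1) = 4x^2 + 3x. This has degree ≥ 2, so divide by f(x) over F_5: 4x^2 + 3x = (4)·(x^2 + 4x + 2) + (2x + 2). Hence a·b ≡ 2x + 2 (mod f). (F_5[x]/(f) is a field with 5^2 = 25 elements since f is irreducible of degree 2.)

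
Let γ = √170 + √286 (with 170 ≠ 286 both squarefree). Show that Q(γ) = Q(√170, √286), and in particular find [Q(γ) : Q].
[Q(γ) : Q] = 4 (equivalently, Q(γ) = Q(√170, √286))

Obviously Q(γ) ⊆ Q(√170, √286), and [Q(√170, √286):Q] = 4 (since 170, 286 are distinct squarefree integers > 1 with 48620 not a perfect square). To show equality we compute the minimal polynomial of γ. From γ = √170 + √286: γ^2 = 170 + 2√(48620) + 286 = 456 + 2√(48620), so γ^2 - 456 = 2√(48620); squaring, (γ^2 - 456)^2 = 4·48620, i.e. γ^4 - 912γ^2 + 207936 - 194480 = 0, i.e. γ^4 - 912γ^2 + 13456 = 0. So γ is a root of x^4 - 912x^2 + 13456. This polynomial is irreducible over Q: it has no rational root (each ±√170 ± √286 is irrational), and any factorization into two quadratics over Q would force √(48620) ∈ Q (pairing opposite roots) or √170, √286 ∈ Q (other pairings), all impossible. Hence [Q(γ):Q] = 4 = [Q(√170, √286):Q], so Q(γ) = Q(√170, √286).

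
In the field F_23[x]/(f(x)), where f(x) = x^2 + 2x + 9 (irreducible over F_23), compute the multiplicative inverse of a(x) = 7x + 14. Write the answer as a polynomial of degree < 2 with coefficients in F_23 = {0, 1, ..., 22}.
a(x)^(-1) ≡ 4x (mod f(x))

Since f is irreducible over F_23, F_23[x]/(f) is a field and a(x) ≠ 0 has an inverse. Apply the extended Euclidean algorithm to f(x) and a(x) in F_23[x]: f(x) = (10x)·a(x) + (9). The last nonzero remainder is the constant 9 = gcd(f, a) in F_23. Back-substituting through the division chain expresses 9 = s(x)·a(x) + t(x)·f(x) with s(x) ≡ 13x (mod f), so (13x)·a(x) ≡ 9 (mod f). Multiplying by 9^(-1) ≡ 18 in F_23 gives a(x)^(-1) ≡ 18·(13x) ≡ 4x (mod f). Check: (7x + 14)·(4x) = 5x^2 + 10x ≡ 1 (mod x^2 + 2x + 9).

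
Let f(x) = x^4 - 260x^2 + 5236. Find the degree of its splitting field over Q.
[K : Q] = 4

Solving the quadratic in x^2: x^2 = (260 ± √(260^2 - 4·5236))/2 = (260 ± √46656)/2 = (260 ± 216)/2, giving x^2 = 238 or x^2 = 22. So f(x) = (x^2 - 238)(x^2 - 22) and the roots of f are ±√238, ±√22. Hence the splitting field is K = Q(√238, √22). Since 238 and 22 are distinct squarefree integers > 1, their product 5236 is not a perfect square, so √22 ∉ Q(√238). By the tower law [K:Q] = [Q(√238,√22):Q(√238)] · [Q(√238):Q] = 2 · 2 = 4.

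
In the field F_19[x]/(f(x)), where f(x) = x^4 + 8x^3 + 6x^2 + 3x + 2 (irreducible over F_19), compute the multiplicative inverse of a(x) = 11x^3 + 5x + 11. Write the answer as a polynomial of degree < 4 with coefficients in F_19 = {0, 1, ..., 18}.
a(x)^(-1) ≡ 5x^3 + 2x + 10 (mod f(x))

Since f is irreducible over F_19, F_19[x]/(f) is a field and a(x) ≠ 0 has an inverse. Apply the extended Euclidean algorithm to f(x) and a(x) in F_19[x]: f(x) = (7x + 18)·a(x) + (9x^2 + 7x + 13);  a(x) = (16x + 15)·(9x^2 + 7x + 13) + (15x + 6);  (9x^2 + 7x + 13) = (12x + 2)·(15x + 6) + (1). The last nonzero remainder is the constant 1 = gcd(f, a) in F_19. Back-substituting through the division chain expresses 1 = s(x)·a(x) + t(x)·f(x) with s(x) ≡ 5x^3 + 2x + 10 (mod f), so a(x)^(-1) ≡ s(x) = 5x^3 + 2x + 10 (mod f). Check: (11x^3 + 5x + 11)·(5x^3 + 2x + 10) = 17x^6 + 9x^4 + 13x^3 + 10x^2 + 15x + 15 ≡ 1 (mod x^4 + 8x^3 + 6x^2 + 3x + 2).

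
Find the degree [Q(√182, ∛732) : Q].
[Q(√182, ∛732) : Q] = 6

Let L = Q(√182, ∛732). Since Q(√182) ⊂ L and [Q(√182):Q] = 2, the tower law gives 2 | [L:Q]. Likewise Q(∛732) ⊂ L with [Q(∛732):Q] = 3 (because 732 is not a perfect cube), so 3 | [L:Q]. As gcd(2,3) = 1, [L:Q] is divisible by 6. Conversely L is generated over Q by √182 and ∛732, so [L:Q] ≤ 2·3 = 6. Therefore [Q(√182, ∛732) : Q] = 6.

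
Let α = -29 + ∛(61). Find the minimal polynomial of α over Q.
m_α(x) = x^3 + 87x^2 + 2523x + 24328

Set β = α + 29 = ∛(61), so β^3 = 61. Then (α + 29)^3 - 61 = 0, i.e. α is a root of g(x) = (x + 29)^3 - 61 = x^3 + 87x^2 + 2523x + 24328. Since g(x) = h(x + 29) where h(x) = x^3 - 61, and h is irreducible over Q (because 61 is not a perfect cube, so h has no rational root, and a monic cubic with no rational root is irreducible), g is also irreducible (irreducibility is preserved under the substitution x → x + 29). Hence m_α(x) = x^3 + 87x^2 + 2523x + 24328.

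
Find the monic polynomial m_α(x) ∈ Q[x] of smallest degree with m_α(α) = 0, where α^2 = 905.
m_α(x) = x^2 - 905

α satisfies α^2 - 905 = 0, so x^2 - 905 annihilates α. Since d = 905 is squarefree and ≠ 1, it is not a perfect square in Q, so x^2 - 905 has no rational root and is therefore irreducible over Q (a degree-2 polynomial over a field is irreducible iff it has no root). Hence m_α(x) = x^2 - 905.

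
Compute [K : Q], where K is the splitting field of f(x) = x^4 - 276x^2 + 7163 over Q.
[K : Q] = 4

Solving the quadratic in x^2: x^2 = (276 ± √(276^2 - 4·7163))/2 = (276 ± √47524)/2 = (276 ± 218)/2, giving x^2 = 29 or x^2 = 247. So f(x) = (x^2 - 29)(x^2 - 247) and the roots of f are ±√29, ±√247. Hence the splitting field is K = Q(√29, √247). Since 29 and 247 are distinct squarefree integers > 1, their product 7163 is not a perfect square, so √247 ∉ Q(√29). By the tower law [K:Q] = [Q(√29,√247):Q(√29)] · [Q(√29):Q] = 2 · 2 = 4.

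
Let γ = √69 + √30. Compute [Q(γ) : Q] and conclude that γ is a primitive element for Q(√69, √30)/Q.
[Q(γ) : Q] = 4 (equivalently, Q(γ) = Q(√69, √30))

Obviously Q(γ) ⊆ Q(√69, √30), and [Q(√69, √30):Q] = 4 (since 69, 30 are distinct squarefree integers > 1 with 2070 not a perfect square). To show equality we compute the minimal polynomial of γ. From γ = √69 + √30: γ^2 = 69 + 2√(2070) + 30 = 99 + 2√(2070), so γ^2 - 99 = 2√(2070); squaring, (γ^2 - 99)^2 = 4·2070, i.e. γ^4 - 198γ^2 + 9801 - 8280 = 0, i.e. γ^4 - 198γ^2 + 1521 = 0. So γ is a root of x^4 - 198x^2 + 1521. This polynomial is irreducible over Q: it has no rational root (each ±√69 ± √30 is irrational), and any factorization into two quadratics over Q would force √(2070) ∈ Q (pairing opposite roots) or √69, √30 ∈ Q (other pairings), all impossible. Hence [Q(γ):Q] = 4 = [Q(√69, √30):Q], so Q(γ) = Q(√69, √30).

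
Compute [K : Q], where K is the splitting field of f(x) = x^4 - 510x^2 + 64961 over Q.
[K : Q] = 4

Solving the quadratic in x^2: x^2 = (510 ± √(510^2 - 4·64961))/2 = (510 ± √256)/2 = (510 ± 16)/2, giving x^2 = 247 or x^2 = 263. So f(x) = (x^2 - 247)(x^2 - 263) and the roots of f are ±√247, ±√263. Hence the splitting field is K = Q(√247, √263). Since 247 and 263 are distinct squarefree integers > 1, their product 64961 is not a perfect square, so √263 ∉ Q(√247). By the tower law [K:Q] = [Q(√247,√263):Q(√247)] · [Q(√247):Q] = 2 · 2 = 4.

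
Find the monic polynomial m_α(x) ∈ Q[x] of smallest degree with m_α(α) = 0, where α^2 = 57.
m_α(x) = x^2 - 57

α satisfies α^2 - 57 = 0, so x^2 - 57 annihilates α. Since d = 57 is squarefree and ≠ 1, it is not a perfect square in Q, so x^2 - 57 has no rational root and is therefore irreducible over Q (a degree-2 polynomial over a field is irreducible iff it has no root). Hence m_α(x) = x^2 - 57.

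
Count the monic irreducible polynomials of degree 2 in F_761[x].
There are 289180 monic irreducible polynomials of degree 2 over F_761

Each element of F_{761^2} that lies in no proper subfield is a root of exactly one monic irreducible of degree 2 over F_761, and each such polynomial has 2 distinct roots in F_{761^2}. By Möbius inversion the count is N_761(2) = (1/2) Σ_{d|2} μ(2/d) · 761^d = (1/2)(μ(2)·761^1 + μ(1)·761^2) = 578360/2 = 289180.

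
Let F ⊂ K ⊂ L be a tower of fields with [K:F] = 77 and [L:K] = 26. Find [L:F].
[L:F] = 2002

The tower law says that for any tower of field extensions F ⊂ K ⊂ L with finite degrees, [L:F] = [L:K] · [K:F]. Here this gives [L:F] = 26 · 77 = 2002.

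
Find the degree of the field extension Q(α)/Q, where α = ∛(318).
[Q(α):Q] = 3

The minimal polynomial of α is x^3 - 318, irreducible over Q since 318 is not a perfect cube (so x^3 - 318 has no rational root). Hence [Q(α):Q] = deg(m_α) = 3.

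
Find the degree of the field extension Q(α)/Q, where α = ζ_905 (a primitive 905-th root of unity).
[Q(α):Q] = 720

The minimal polynomial of ζ_905 over Q is the 905-th cyclotomic polynomial Φ_905(x), which is irreducible over Q and has degree φ(905) = 720. Hence [Q(α):Q] = φ(905) = 720.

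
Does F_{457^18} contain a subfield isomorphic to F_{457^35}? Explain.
No: F_{457^35} is not a subfield of F_{457^18}

F_{p^m} embeds in F_{p^n} iff m | n. Here 35 ∤ 18 (since 18 = 0·35 + 18 with remainder 18 ≠ 0), so F_{457^35} is not a subfield of F_{457^18}. Equivalently: if it were, the tower law would give 35 = [F_{457^35}:F_457] dividing [F_{457^18}:F_457] = 18, contradiction.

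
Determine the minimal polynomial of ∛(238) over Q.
m_α(x) = x^3 - 238

α satisfies α^3 = 238, so x^3 - 238 annihilates α. By the rational root test, a rational root p/q (in lowest terms) of x^3 - 238 would satisfy p^3 = 238 q^3, forcing q = 1 and p^3 = 238; but 238 is not a perfect cube, contradiction. A monic cubic over Q with no rational root is irreducible (any nontrivial factorization would include a linear factor). Hence x^3 - 238 is the minimal polynomial of α, and in particular [Q(α):Q] = 3.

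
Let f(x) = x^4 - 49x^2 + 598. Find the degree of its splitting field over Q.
[K : Q] = 4

Solving the quadratic in x^2: x^2 = (49 ± √(49^2 - 4·598))/2 = (49 ± √9)/2 = (49 ± 3)/2, giving x^2 = 26 or x^2 = 23. So f(x) = (x^2 - 26)(x^2 - 23) and the roots of f are ±√26, ±√23. Hence the splitting field is K = Q(√26, √23). Since 26 and 23 are distinct squarefree integers > 1, their product 598 is not a perfect square, so √23 ∉ Q(√26). By the tower law [K:Q] = [Q(√26,√23):Q(√26)] · [Q(√26):Q] = 2 · 2 = 4.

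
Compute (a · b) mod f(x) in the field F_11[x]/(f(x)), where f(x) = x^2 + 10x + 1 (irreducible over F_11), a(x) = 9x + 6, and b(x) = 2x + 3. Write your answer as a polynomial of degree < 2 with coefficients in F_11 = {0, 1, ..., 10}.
a · b ≡ 2x (mod f(x))

Multiply in F_11[x]: a(x)·b(x) = (9x + 6)·(2x + 3) = 7x^2 + 6x + 7. This has degree ≥ 2, so divide by f(x) over F_11: 7x^2 + 6x + 7 = (7)·(x^2 + 10x + 1) + (2x). Hence a·b ≡ 2x (mod f). (F_11[x]/(f) is a field with 11^2 = 121 elements since f is irreducible of degree 2.)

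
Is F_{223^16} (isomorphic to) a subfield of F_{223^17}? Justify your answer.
No: F_{223^16} is not a subfield of F_{223^17}

F_{p^m} embeds in F_{p^n} iff m | n. Here 16 ∤ 17 (since 17 = 1·16 + 1 with remainder 1 ≠ 0), so F_{223^16} is not a subfield of F_{223^17}. Equivalently: if it were, the tower law would give 16 = [F_{223^16}:F_223] dividing [F_{223^17}:F_223] = 17, contradiction.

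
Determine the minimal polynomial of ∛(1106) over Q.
m_α(x) = x^3 - 1106

α satisfies α^3 = 1106, so x^3 - 1106 annihilates α. By the rational root test, a rational root p/q (in lowest terms) of x^3 - 1106 would satisfy p^3 = 1106 q^3, forcing q = 1 and p^3 = 1106; but 1106 is not a perfect cube, contradiction. A monic cubic over Q with no rational root is irreducible (any nontrivial factorization would include a linear factor). Hence x^3 - 1106 is the minimal polynomial of α, and in particular [Q(α):Q] = 3.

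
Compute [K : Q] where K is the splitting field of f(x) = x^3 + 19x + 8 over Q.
[K : Q] = 6

By the rational root test, any rational root of the monic integer polynomial f(x) = x^3 + 19x + 8 must be an integer dividing the constant term 8, i.e. one of ±{1, 2, 4, 8}. Evaluating: f(1) = 28, f(-1) = -12, f(2) = 54, f(-2) = -38, f(4) = 148, f(-4) = -132, f(8) = 672, f(-8) = -656; none is 0, so f has no rational root and is therefore irreducible over Q (a cubic with no linear factor over a field is irreducible). For an irreducible cubic, the Galois group is A_3 or S_3 according as the discriminant disc(f) = -4a^3 - 27b^2 = -4·(19)^3 - 27·(8)^2 = -29164 is or is not a square in Q. Here disc(f) = -29164 is not a perfect square in Q, so the Galois group of f over Q is not contained in A_3 and must be all of S_3. The splitting field has degree |S_3| = 6 over Q, so [K : Q] = 6.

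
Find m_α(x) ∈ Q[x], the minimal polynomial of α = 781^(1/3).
m_α(x) = x^3 - 781

α satisfies α^3 = 781, so x^3 - 781 annihilates α. By the rational root test, a rational root p/q (in lowest terms) of x^3 - 781 would satisfy p^3 = 781 q^3, forcing q = 1 and p^3 = 781; but 781 is not a perfect cube, contradiction. A monic cubic over Q with no rational root is irreducible (any nontrivial factorization would include a linear factor). Hence x^3 - 781 is the minimal polynomial of α, and in particular [Q(α):Q] = 3.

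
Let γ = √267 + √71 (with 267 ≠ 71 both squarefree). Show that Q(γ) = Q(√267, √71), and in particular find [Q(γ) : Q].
[Q(γ) : Q] = 4 (equivalently, Q(γ) = Q(√267, √71))

Obviously Q(γ) ⊆ Q(√267, √71), and [Q(√267, √71):Q] = 4 (since 267, 71 are distinct squarefree integers > 1 with 18957 not a perfect square). To show equality we compute the minimal polynomial of γ. From γ = √267 + √71: γ^2 = 267 + 2√(18957) + 71 = 338 + 2√(18957), so γ^2 - 338 = 2√(18957); squaring, (γ^2 - 338)^2 = 4·18957, i.e. γ^4 - 676γ^2 + 114244 - 75828 = 0, i.e. γ^4 - 676γ^2 + 38416 = 0. So γ is a root of x^4 - 676x^2 + 38416. This polynomial is irreducible over Q: it has no rational root (each ±√267 ± √71 is irrational), and any factorization into two quadratics over Q would force √(18957) ∈ Q (pairing opposite roots) or √267, √71 ∈ Q (other pairings), all impossible. Hence [Q(γ):Q] = 4 = [Q(√267, √71):Q], so Q(γ) = Q(√267, √71).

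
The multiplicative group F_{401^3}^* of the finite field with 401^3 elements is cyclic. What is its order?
|F_{401^3}^*| = 64481200

F_{401^3} has 401^3 = 64481201 elements; its multiplicative group consists of all nonzero elements, so |F_{401^3}^*| = 64481201 - 1 = 64481200. (It is cyclic since any finite subgroup of the multiplicative group of a field is cyclic.)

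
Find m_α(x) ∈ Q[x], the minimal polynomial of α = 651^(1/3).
m_α(x) = x^3 - 651

α satisfies α^3 = 651, so x^3 - 651 annihilates α. By the rational root test, a rational root p/q (in lowest terms) of x^3 - 651 would satisfy p^3 = 651 q^3, forcing q = 1 and p^3 = 651; but 651 is not a perfect cube, contradiction. A monic cubic over Q with no rational root is irreducible (any nontrivial factorization would include a linear factor). Hence x^3 - 651 is the minimal polynomial of α, and in particular [Q(α):Q] = 3.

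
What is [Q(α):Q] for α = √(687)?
[Q(α):Q] = 2

[Q(α):Q] equals the degree of the minimal polynomial of α. Here α^2 = 687 and x^2 - 687 is irreducible (d = 687 is squarefree, ≠ 1, hence not a square), so deg(m_α) = 2. Thus [Q(α):Q] = 2.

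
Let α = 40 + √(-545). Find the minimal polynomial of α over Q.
m_α(x) = x^2 - 80x + 2145

From α - 40 = √(-545), squaring gives (α - 40)^2 = -545, i.e. α^2 - 80α + 1600 = -545, so α^2 - 80α + 2145 = 0. The discriminant of x^2 - 80x + 2145 is (-80)^2 - 4·(2145) = 6400 - 8580 = -2180, and 4·(-545) is not a perfect square in Q since -545 is squarefree and ≠ 1. Hence x^2 - 80x + 2145 is irreducible over Q and is the minimal polynomial of α.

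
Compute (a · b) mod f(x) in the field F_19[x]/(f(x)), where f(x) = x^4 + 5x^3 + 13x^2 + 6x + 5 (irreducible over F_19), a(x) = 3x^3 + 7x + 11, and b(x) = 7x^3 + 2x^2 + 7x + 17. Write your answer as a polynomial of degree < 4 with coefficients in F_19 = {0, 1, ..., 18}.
a · b ≡ 14x^3 + 13x^2 + 3x (mod f(x))

Multiply in F_19[x]: a(x)·b(x) = (3x^3 + 7x + 11)·(7x^3 + 2x^2 + 7x + 17) = 2x^6 + 6x^5 + 13x^4 + 9x^3 + 14x^2 + 6x + 16. This has degree ≥ 4, so divide by f(x) over F_19: 2x^6 + 6x^5 + 13x^4 + 9x^3 + 14x^2 + 6x + 16 = (2x^2 + 15x + 7)·(x^4 + 5x^3 + 13x^2 + 6x + 5) + (14x^3 + 13x^2 + 3x). Hence a·b ≡ 14x^3 + 13x^2 + 3x (mod f). (F_19[x]/(f) is a field with 19^4 = 130321 elements since f is irreducible of degree 4.)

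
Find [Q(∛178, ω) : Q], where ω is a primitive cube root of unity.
[Q(∛178, ω) : Q] = 6

[Q(∛178):Q] = 3 (min poly x^3 - 178, irreducible since 178 is not a perfect cube). [Q(ω):Q] = 2 (min poly x^2 + x + 1). Since Q(∛178) ⊂ R and ω ∉ R, we have ω ∉ Q(∛178), so x^2 + x + 1 remains irreducible over Q(∛178) and [Q(∛178, ω) : Q(∛178)] = 2. By the tower law, [Q(∛178, ω) : Q] = 3 · 2 = 6. (In fact Q(∛178, ω) is the splitting field of x^3 - 178 over Q.)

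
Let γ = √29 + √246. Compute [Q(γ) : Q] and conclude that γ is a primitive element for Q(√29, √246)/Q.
[Q(γ) : Q] = 4 (equivalently, Q(γ) = Q(√29, √246))

Obviously Q(γ) ⊆ Q(√29, √246), and [Q(√29, √246):Q] = 4 (since 29, 246 are distinct squarefree integers > 1 with 7134 not a perfect square). To show equality we compute the minimal polynomial of γ. From γ = √29 + √246: γ^2 = 29 + 2√(7134) + 246 = 275 + 2√(7134), so γ^2 - 275 = 2√(7134); squaring, (γ^2 - 275)^2 = 4·7134, i.e. γ^4 - 550γ^2 + 75625 - 28536 = 0, i.e. γ^4 - 550γ^2 + 47089 = 0. So γ is a root of x^4 - 550x^2 + 47089. This polynomial is irreducible over Q: it has no rational root (each ±√29 ± √246 is irrational), and any factorization into two quadratics over Q would force √(7134) ∈ Q (pairing opposite roots) or √29, √246 ∈ Q (other pairings), all impossible. Hence [Q(γ):Q] = 4 = [Q(√29, √246):Q], so Q(γ) = Q(√29, √246).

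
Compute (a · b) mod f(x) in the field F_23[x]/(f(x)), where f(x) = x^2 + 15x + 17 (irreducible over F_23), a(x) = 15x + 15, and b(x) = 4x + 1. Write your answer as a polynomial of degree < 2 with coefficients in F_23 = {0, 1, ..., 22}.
a · b ≡ 3x + 7 (mod f(x))

Multiply in F_23[x]: a(x)·b(x) = (15x + 15)·(4x + 1) = 14x^2 + 6x + 15. This has degree ≥ 2, so divide by f(x) over F_23: 14x^2 + 6x + 15 = (14)·(x^2 + 15x + 17) + (3x + 7). Hence a·b ≡ 3x + 7 (mod f). (F_23[x]/(f) is a field with 23^2 = 529 elements since f is irreducible of degree 2.)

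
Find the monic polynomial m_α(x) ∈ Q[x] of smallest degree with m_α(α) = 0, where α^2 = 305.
m_α(x) = x^2 - 305

α satisfies α^2 - 305 = 0, so x^2 - 305 annihilates α. Since d = 305 is squarefree and ≠ 1, it is not a perfect square in Q, so x^2 - 305 has no rational root and is therefore irreducible over Q (a degree-2 polynomial over a field is irreducible iff it has no root). Hence m_α(x) = x^2 - 305.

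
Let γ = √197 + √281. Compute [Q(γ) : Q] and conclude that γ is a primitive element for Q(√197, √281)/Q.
[Q(γ) : Q] = 4 (equivalently, Q(γ) = Q(√197, √281))

Obviously Q(γ) ⊆ Q(√197, √281), and [Q(√197, √281):Q] = 4 (since 197, 281 are distinct squarefree integers > 1 with 55357 not a perfect square). To show equality we compute the minimal polynomial of γ. From γ = √197 + √281: γ^2 = 197 + 2√(55357) + 281 = 478 + 2√(55357), so γ^2 - 478 = 2√(55357); squaring, (γ^2 - 478)^2 = 4·55357, i.e. γ^4 - 956γ^2 + 228484 - 221428 = 0, i.e. γ^4 - 956γ^2 + 7056 = 0. So γ is a root of x^4 - 956x^2 + 7056. This polynomial is irreducible over Q: it has no rational root (each ±√197 ± √281 is irrational), and any factorization into two quadratics over Q would force √(55357) ∈ Q (pairing opposite roots) or √197, √281 ∈ Q (other pairings), all impossible. Hence [Q(γ):Q] = 4 = [Q(√197, √281):Q], so Q(γ) = Q(√197, √281).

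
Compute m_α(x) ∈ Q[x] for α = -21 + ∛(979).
m_α(x) = x^3 + 63x^2 + 1323x + 8282

Set β = α + 21 = ∛(979), so β^3 = 979. Then (α + 21)^3 - 979 = 0, i.e. α is a root of g(x) = (x + 21)^3 - 979 = x^3 + 63x^2 + 1323x + 8282. Since g(x) = h(x + 21) where h(x) = x^3 - 979, and h is irreducible over Q (because 979 is not a perfect cube, so h has no rational root, and a monic cubic with no rational root is irreducible), g is also irreducible (irreducibility is preserved under the substitution x → x + 21). Hence m_α(x) = x^3 + 63x^2 + 1323x + 8282.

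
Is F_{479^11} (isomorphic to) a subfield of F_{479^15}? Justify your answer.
No: F_{479^11} is not a subfield of F_{479^15}

F_{p^m} embeds in F_{p^n} iff m | n. Here 11 ∤ 15 (since 15 = 1·11 + 4 with remainder 4 ≠ 0), so F_{479^11} is not a subfield of F_{479^15}. Equivalently: if it were, the tower law would give 11 = [F_{479^11}:F_479] dividing [F_{479^15}:F_479] = 15, contradiction.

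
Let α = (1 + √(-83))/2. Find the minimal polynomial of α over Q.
m_α(x) = x^2 - x + 21

From 2α - 1 = √(-83), squaring gives (2α - 1)^2 = -83, i.e. 4α^2 - 4α + 1 = -83, so α^2 - α + (1 + 83)/4 = 0. Since -83 ≡ 1 (mod 4), (1 + 83)/4 = 21 ∈ Z. The polynomial x^2 - x + 21 has discriminant 1 - 4·(21) = -83, which is not a perfect square in Q (d = -83 is squarefree and ≠ 1), so x^2 - x + 21 is irreducible over Q. It is the minimal polynomial of α.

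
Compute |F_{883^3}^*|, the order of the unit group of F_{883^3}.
|F_{883^3}^*| = 688465386

F_{883^3} has 883^3 = 688465387 elements; its multiplicative group consists of all nonzero elements, so |F_{883^3}^*| = 688465387 - 1 = 688465386. (It is cyclic since any finite subgroup of the multiplicative group of a field is cyclic.)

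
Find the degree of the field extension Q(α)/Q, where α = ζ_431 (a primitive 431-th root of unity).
[Q(α):Q] = 430

The minimal polynomial of ζ_431 over Q is the 431-th cyclotomic polynomial Φ_431(x), which is irreducible over Q and has degree φ(431) = 430. Hence [Q(α):Q] = φ(431) = 430.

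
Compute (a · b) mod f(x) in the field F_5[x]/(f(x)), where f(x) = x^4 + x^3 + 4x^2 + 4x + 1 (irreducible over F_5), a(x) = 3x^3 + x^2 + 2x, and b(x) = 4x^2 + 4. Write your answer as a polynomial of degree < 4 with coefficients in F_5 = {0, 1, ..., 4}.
a · b ≡ 3x^2 + 3x + 3 (mod f(x))

Multiply in F_5[x]: a(x)·b(x) = (3x^3 + x^2 + 2x)·(4x^2 + 4) = 2x^5 + 4x^4 + 4x^2 + 3x. This has degree ≥ 4, so divide by f(x) over F_5: 2x^5 + 4x^4 + 4x^2 + 3x = (2x + 2)·(x^4 + x^3 + 4x^2 + 4x + 1) + (3x^2 + 3x + 3). Hence a·b ≡ 3x^2 + 3x + 3 (mod f). (F_5[x]/(f) is a field with 5^4 = 625 elements since f is irreducible of degree 4.)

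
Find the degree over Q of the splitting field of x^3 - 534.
[K : Q] = 6

The roots of x^3 - 534 are ∛534, ω∛534, ω^2∛534 where ω = e^(2πi/3) is a primitive cube root of unity, so K = Q(∛534, ω). Now [Q(∛534):Q] = 3 (since 534 is not a perfect cube, x^3 - 534 is irreducible) and [Q(ω):Q] = 2. Both 2 and 3 divide [K:Q], and [K:Q] ≤ 3·2 = 6, so [K:Q] = 6. (Equivalently: Q(∛534) ⊂ R but ω ∉ R, so [K : Q(∛534)] = 2.)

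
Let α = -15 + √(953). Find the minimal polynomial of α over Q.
m_α(x) = x^2 + 30x - 728

From α + 15 = √(953), squaring gives (α + 15)^2 = 953, i.e. α^2 + 30α + 225 = 953, so α^2 + 30α - 728 = 0. The discriminant of x^2 + 30x - 728 is (30)^2 - 4·(-728) = 900 + 2912 = 3812, and 4·(953) is not a perfect square in Q since 953 is squarefree and ≠ 1. Hence x^2 + 30x - 728 is irreducible over Q and is the minimal polynomial of α.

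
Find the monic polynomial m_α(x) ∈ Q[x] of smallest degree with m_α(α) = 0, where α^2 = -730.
m_α(x) = x^2 + 730

α satisfies α^2 + 730 = 0, so x^2 + 730 annihilates α. Since d = -730 is squarefree and ≠ 1, it is not a perfect square in Q, so x^2 + 730 has no rational root and is therefore irreducible over Q (a degree-2 polynomial over a field is irreducible iff it has no root). Hence m_α(x) = x^2 + 730.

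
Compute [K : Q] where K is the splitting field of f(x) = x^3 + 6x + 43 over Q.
[K : Q] = 6

By the rational root test, any rational root of the monic integer polynomial f(x) = x^3 + 6x + 43 must be an integer dividing the constant term 43, i.e. one of ±{1, 43}. Evaluating: f(1) = 50, f(-1) = 36, f(43) = 79808, f(-43) = -79722; none is 0, so f has no rational root and is therefore irreducible over Q (a cubic with no linear factor over a field is irreducible). For an irreducible cubic, the Galois group is A_3 or S_3 according as the discriminant disc(f) = -4a^3 - 27b^2 = -4·(6)^3 - 27·(43)^2 = -50787 is or is not a square in Q. Here disc(f) = -50787 is not a perfect square in Q, so the Galois group of f over Q is not contained in A_3 and must be all of S_3. The splitting field has degree |S_3| = 6 over Q, so [K : Q] = 6.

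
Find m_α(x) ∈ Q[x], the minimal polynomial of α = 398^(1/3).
m_α(x) = x^3 - 398

α satisfies α^3 = 398, so x^3 - 398 annihilates α. By the rational root test, a rational root p/q (in lowest terms) of x^3 - 398 would satisfy p^3 = 398 q^3, forcing q = 1 and p^3 = 398; but 398 is not a perfect cube, contradiction. A monic cubic over Q with no rational root is irreducible (any nontrivial factorization would include a linear factor). Hence x^3 - 398 is the minimal polynomial of α, and in particular [Q(α):Q] = 3.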